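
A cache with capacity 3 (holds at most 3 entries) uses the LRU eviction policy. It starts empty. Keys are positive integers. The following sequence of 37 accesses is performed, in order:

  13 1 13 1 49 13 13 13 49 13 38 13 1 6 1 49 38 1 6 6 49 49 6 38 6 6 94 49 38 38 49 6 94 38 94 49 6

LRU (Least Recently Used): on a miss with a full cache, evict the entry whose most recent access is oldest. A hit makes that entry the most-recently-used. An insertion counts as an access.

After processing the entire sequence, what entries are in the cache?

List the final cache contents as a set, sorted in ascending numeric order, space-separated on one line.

Answer: 6 49 94

Derivation:
LRU simulation (capacity=3):
  1. access 13: MISS. Cache (LRU->MRU): [13]
  2. access 1: MISS. Cache (LRU->MRU): [13 1]
  3. access 13: HIT. Cache (LRU->MRU): [1 13]
  4. access 1: HIT. Cache (LRU->MRU): [13 1]
  5. access 49: MISS. Cache (LRU->MRU): [13 1 49]
  6. access 13: HIT. Cache (LRU->MRU): [1 49 13]
  7. access 13: HIT. Cache (LRU->MRU): [1 49 13]
  8. access 13: HIT. Cache (LRU->MRU): [1 49 13]
  9. access 49: HIT. Cache (LRU->MRU): [1 13 49]
  10. access 13: HIT. Cache (LRU->MRU): [1 49 13]
  11. access 38: MISS, evict 1. Cache (LRU->MRU): [49 13 38]
  12. access 13: HIT. Cache (LRU->MRU): [49 38 13]
  13. access 1: MISS, evict 49. Cache (LRU->MRU): [38 13 1]
  14. access 6: MISS, evict 38. Cache (LRU->MRU): [13 1 6]
  15. access 1: HIT. Cache (LRU->MRU): [13 6 1]
  16. access 49: MISS, evict 13. Cache (LRU->MRU): [6 1 49]
  17. access 38: MISS, evict 6. Cache (LRU->MRU): [1 49 38]
  18. access 1: HIT. Cache (LRU->MRU): [49 38 1]
  19. access 6: MISS, evict 49. Cache (LRU->MRU): [38 1 6]
  20. access 6: HIT. Cache (LRU->MRU): [38 1 6]
  21. access 49: MISS, evict 38. Cache (LRU->MRU): [1 6 49]
  22. access 49: HIT. Cache (LRU->MRU): [1 6 49]
  23. access 6: HIT. Cache (LRU->MRU): [1 49 6]
  24. access 38: MISS, evict 1. Cache (LRU->MRU): [49 6 38]
  25. access 6: HIT. Cache (LRU->MRU): [49 38 6]
  26. access 6: HIT. Cache (LRU->MRU): [49 38 6]
  27. access 94: MISS, evict 49. Cache (LRU->MRU): [38 6 94]
  28. access 49: MISS, evict 38. Cache (LRU->MRU): [6 94 49]
  29. access 38: MISS, evict 6. Cache (LRU->MRU): [94 49 38]
  30. access 38: HIT. Cache (LRU->MRU): [94 49 38]
  31. access 49: HIT. Cache (LRU->MRU): [94 38 49]
  32. access 6: MISS, evict 94. Cache (LRU->MRU): [38 49 6]
  33. access 94: MISS, evict 38. Cache (LRU->MRU): [49 6 94]
  34. access 38: MISS, evict 49. Cache (LRU->MRU): [6 94 38]
  35. access 94: HIT. Cache (LRU->MRU): [6 38 94]
  36. access 49: MISS, evict 6. Cache (LRU->MRU): [38 94 49]
  37. access 6: MISS, evict 38. Cache (LRU->MRU): [94 49 6]
Total: 18 hits, 19 misses, 16 evictions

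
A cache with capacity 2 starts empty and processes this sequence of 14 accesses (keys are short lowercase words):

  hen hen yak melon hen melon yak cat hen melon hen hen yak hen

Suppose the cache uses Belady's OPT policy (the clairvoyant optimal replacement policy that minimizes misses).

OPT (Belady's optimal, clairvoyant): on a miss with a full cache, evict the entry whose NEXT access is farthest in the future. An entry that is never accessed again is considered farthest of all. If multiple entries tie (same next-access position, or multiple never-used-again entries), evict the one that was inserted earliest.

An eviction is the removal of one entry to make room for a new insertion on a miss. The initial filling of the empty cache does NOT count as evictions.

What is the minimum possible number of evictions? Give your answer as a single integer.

OPT (Belady) simulation (capacity=2):
  1. access hen: MISS. Cache: [hen]
  2. access hen: HIT. Next use of hen: step 5. Cache: [hen]
  3. access yak: MISS. Cache: [hen yak]
  4. access melon: MISS, evict yak (next use: step 7). Cache: [hen melon]
  5. access hen: HIT. Next use of hen: step 9. Cache: [hen melon]
  6. access melon: HIT. Next use of melon: step 10. Cache: [hen melon]
  7. access yak: MISS, evict melon (next use: step 10). Cache: [hen yak]
  8. access cat: MISS, evict yak (next use: step 13). Cache: [hen cat]
  9. access hen: HIT. Next use of hen: step 11. Cache: [hen cat]
  10. access melon: MISS, evict cat (next use: never). Cache: [hen melon]
  11. access hen: HIT. Next use of hen: step 12. Cache: [hen melon]
  12. access hen: HIT. Next use of hen: step 14. Cache: [hen melon]
  13. access yak: MISS, evict melon (next use: never). Cache: [hen yak]
  14. access hen: HIT. Next use of hen: never. Cache: [hen yak]
Total: 7 hits, 7 misses, 5 evictions

Answer: 5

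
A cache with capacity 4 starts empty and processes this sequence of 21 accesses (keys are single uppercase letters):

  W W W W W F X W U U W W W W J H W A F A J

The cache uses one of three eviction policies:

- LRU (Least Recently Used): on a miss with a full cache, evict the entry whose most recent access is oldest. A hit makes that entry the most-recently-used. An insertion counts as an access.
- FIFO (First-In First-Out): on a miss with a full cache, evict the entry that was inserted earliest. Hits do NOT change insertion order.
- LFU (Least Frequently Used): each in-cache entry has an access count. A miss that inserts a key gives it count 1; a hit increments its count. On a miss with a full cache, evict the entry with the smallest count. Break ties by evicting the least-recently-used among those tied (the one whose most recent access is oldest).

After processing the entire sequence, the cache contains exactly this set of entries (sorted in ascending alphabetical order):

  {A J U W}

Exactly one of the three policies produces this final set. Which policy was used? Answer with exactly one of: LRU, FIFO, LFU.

Answer: LFU

Derivation:
Simulating under each policy and comparing final sets:
  LRU: final set = {A F J W} -> differs
  FIFO: final set = {A F J W} -> differs
  LFU: final set = {A J U W} -> MATCHES target
Only LFU produces the target set.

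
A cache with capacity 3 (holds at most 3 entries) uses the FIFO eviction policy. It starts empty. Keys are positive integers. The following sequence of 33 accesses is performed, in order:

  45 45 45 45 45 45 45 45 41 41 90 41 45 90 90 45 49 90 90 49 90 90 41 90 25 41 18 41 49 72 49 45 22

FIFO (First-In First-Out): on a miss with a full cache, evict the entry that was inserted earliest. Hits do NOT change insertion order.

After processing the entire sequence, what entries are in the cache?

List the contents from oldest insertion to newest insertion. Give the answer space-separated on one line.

Answer: 72 45 22

Derivation:
FIFO simulation (capacity=3):
  1. access 45: MISS. Cache (old->new): [45]
  2. access 45: HIT. Cache (old->new): [45]
  3. access 45: HIT. Cache (old->new): [45]
  4. access 45: HIT. Cache (old->new): [45]
  5. access 45: HIT. Cache (old->new): [45]
  6. access 45: HIT. Cache (old->new): [45]
  7. access 45: HIT. Cache (old->new): [45]
  8. access 45: HIT. Cache (old->new): [45]
  9. access 41: MISS. Cache (old->new): [45 41]
  10. access 41: HIT. Cache (old->new): [45 41]
  11. access 90: MISS. Cache (old->new): [45 41 90]
  12. access 41: HIT. Cache (old->new): [45 41 90]
  13. access 45: HIT. Cache (old->new): [45 41 90]
  14. access 90: HIT. Cache (old->new): [45 41 90]
  15. access 90: HIT. Cache (old->new): [45 41 90]
  16. access 45: HIT. Cache (old->new): [45 41 90]
  17. access 49: MISS, evict 45. Cache (old->new): [41 90 49]
  18. access 90: HIT. Cache (old->new): [41 90 49]
  19. access 90: HIT. Cache (old->new): [41 90 49]
  20. access 49: HIT. Cache (old->new): [41 90 49]
  21. access 90: HIT. Cache (old->new): [41 90 49]
  22. access 90: HIT. Cache (old->new): [41 90 49]
  23. access 41: HIT. Cache (old->new): [41 90 49]
  24. access 90: HIT. Cache (old->new): [41 90 49]
  25. access 25: MISS, evict 41. Cache (old->new): [90 49 25]
  26. access 41: MISS, evict 90. Cache (old->new): [49 25 41]
  27. access 18: MISS, evict 49. Cache (old->new): [25 41 18]
  28. access 41: HIT. Cache (old->new): [25 41 18]
  29. access 49: MISS, evict 25. Cache (old->new): [41 18 49]
  30. access 72: MISS, evict 41. Cache (old->new): [18 49 72]
  31. access 49: HIT. Cache (old->new): [18 49 72]
  32. access 45: MISS, evict 18. Cache (old->new): [49 72 45]
  33. access 22: MISS, evict 49. Cache (old->new): [72 45 22]
Total: 22 hits, 11 misses, 8 evictions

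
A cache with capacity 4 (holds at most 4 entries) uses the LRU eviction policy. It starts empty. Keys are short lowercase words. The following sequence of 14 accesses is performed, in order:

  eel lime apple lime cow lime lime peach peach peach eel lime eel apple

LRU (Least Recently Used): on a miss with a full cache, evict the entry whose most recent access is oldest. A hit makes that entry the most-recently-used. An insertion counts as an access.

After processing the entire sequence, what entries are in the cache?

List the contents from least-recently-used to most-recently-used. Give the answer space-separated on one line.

Answer: peach lime eel apple

Derivation:
LRU simulation (capacity=4):
  1. access eel: MISS. Cache (LRU->MRU): [eel]
  2. access lime: MISS. Cache (LRU->MRU): [eel lime]
  3. access apple: MISS. Cache (LRU->MRU): [eel lime apple]
  4. access lime: HIT. Cache (LRU->MRU): [eel apple lime]
  5. access cow: MISS. Cache (LRU->MRU): [eel apple lime cow]
  6. access lime: HIT. Cache (LRU->MRU): [eel apple cow lime]
  7. access lime: HIT. Cache (LRU->MRU): [eel apple cow lime]
  8. access peach: MISS, evict eel. Cache (LRU->MRU): [apple cow lime peach]
  9. access peach: HIT. Cache (LRU->MRU): [apple cow lime peach]
  10. access peach: HIT. Cache (LRU->MRU): [apple cow lime peach]
  11. access eel: MISS, evict apple. Cache (LRU->MRU): [cow lime peach eel]
  12. access lime: HIT. Cache (LRU->MRU): [cow peach eel lime]
  13. access eel: HIT. Cache (LRU->MRU): [cow peach lime eel]
  14. access apple: MISS, evict cow. Cache (LRU->MRU): [peach lime eel apple]
Total: 7 hits, 7 misses, 3 evictions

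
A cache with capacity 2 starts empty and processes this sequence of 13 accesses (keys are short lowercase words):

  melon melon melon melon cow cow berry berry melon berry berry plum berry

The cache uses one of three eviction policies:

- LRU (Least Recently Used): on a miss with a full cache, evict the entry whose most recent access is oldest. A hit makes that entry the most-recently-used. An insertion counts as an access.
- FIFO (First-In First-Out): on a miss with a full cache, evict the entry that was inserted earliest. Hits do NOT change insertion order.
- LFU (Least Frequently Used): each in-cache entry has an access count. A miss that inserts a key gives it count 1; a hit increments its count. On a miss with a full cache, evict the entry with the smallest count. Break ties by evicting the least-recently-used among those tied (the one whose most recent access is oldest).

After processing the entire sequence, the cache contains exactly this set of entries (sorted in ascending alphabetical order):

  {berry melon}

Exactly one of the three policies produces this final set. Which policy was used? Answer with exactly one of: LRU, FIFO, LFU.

Answer: LFU

Derivation:
Simulating under each policy and comparing final sets:
  LRU: final set = {berry plum} -> differs
  FIFO: final set = {berry plum} -> differs
  LFU: final set = {berry melon} -> MATCHES target
Only LFU produces the target set.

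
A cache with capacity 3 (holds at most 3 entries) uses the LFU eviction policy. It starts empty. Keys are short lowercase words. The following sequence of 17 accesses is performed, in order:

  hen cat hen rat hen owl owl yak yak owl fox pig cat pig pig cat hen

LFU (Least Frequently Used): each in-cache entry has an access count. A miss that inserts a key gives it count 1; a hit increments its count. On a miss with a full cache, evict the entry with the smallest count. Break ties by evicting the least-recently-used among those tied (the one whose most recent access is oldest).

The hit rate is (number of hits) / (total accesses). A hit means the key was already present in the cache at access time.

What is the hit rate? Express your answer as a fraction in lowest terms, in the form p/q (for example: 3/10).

LFU simulation (capacity=3):
  1. access hen: MISS. Cache: [hen(c=1)]
  2. access cat: MISS. Cache: [hen(c=1) cat(c=1)]
  3. access hen: HIT, count now 2. Cache: [cat(c=1) hen(c=2)]
  4. access rat: MISS. Cache: [cat(c=1) rat(c=1) hen(c=2)]
  5. access hen: HIT, count now 3. Cache: [cat(c=1) rat(c=1) hen(c=3)]
  6. access owl: MISS, evict cat(c=1). Cache: [rat(c=1) owl(c=1) hen(c=3)]
  7. access owl: HIT, count now 2. Cache: [rat(c=1) owl(c=2) hen(c=3)]
  8. access yak: MISS, evict rat(c=1). Cache: [yak(c=1) owl(c=2) hen(c=3)]
  9. access yak: HIT, count now 2. Cache: [owl(c=2) yak(c=2) hen(c=3)]
  10. access owl: HIT, count now 3. Cache: [yak(c=2) hen(c=3) owl(c=3)]
  11. access fox: MISS, evict yak(c=2). Cache: [fox(c=1) hen(c=3) owl(c=3)]
  12. access pig: MISS, evict fox(c=1). Cache: [pig(c=1) hen(c=3) owl(c=3)]
  13. access cat: MISS, evict pig(c=1). Cache: [cat(c=1) hen(c=3) owl(c=3)]
  14. access pig: MISS, evict cat(c=1). Cache: [pig(c=1) hen(c=3) owl(c=3)]
  15. access pig: HIT, count now 2. Cache: [pig(c=2) hen(c=3) owl(c=3)]
  16. access cat: MISS, evict pig(c=2). Cache: [cat(c=1) hen(c=3) owl(c=3)]
  17. access hen: HIT, count now 4. Cache: [cat(c=1) owl(c=3) hen(c=4)]
Total: 7 hits, 10 misses, 7 evictions

Hit rate = 7/17

Answer: 7/17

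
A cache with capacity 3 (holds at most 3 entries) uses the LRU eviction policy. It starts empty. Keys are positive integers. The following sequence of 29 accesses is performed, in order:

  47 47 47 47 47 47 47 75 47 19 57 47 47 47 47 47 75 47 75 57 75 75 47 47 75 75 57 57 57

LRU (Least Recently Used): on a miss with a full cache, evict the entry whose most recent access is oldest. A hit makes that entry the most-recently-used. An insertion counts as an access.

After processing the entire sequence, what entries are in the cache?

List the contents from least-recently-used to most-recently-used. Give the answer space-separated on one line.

Answer: 47 75 57

Derivation:
LRU simulation (capacity=3):
  1. access 47: MISS. Cache (LRU->MRU): [47]
  2. access 47: HIT. Cache (LRU->MRU): [47]
  3. access 47: HIT. Cache (LRU->MRU): [47]
  4. access 47: HIT. Cache (LRU->MRU): [47]
  5. access 47: HIT. Cache (LRU->MRU): [47]
  6. access 47: HIT. Cache (LRU->MRU): [47]
  7. access 47: HIT. Cache (LRU->MRU): [47]
  8. access 75: MISS. Cache (LRU->MRU): [47 75]
  9. access 47: HIT. Cache (LRU->MRU): [75 47]
  10. access 19: MISS. Cache (LRU->MRU): [75 47 19]
  11. access 57: MISS, evict 75. Cache (LRU->MRU): [47 19 57]
  12. access 47: HIT. Cache (LRU->MRU): [19 57 47]
  13. access 47: HIT. Cache (LRU->MRU): [19 57 47]
  14. access 47: HIT. Cache (LRU->MRU): [19 57 47]
  15. access 47: HIT. Cache (LRU->MRU): [19 57 47]
  16. access 47: HIT. Cache (LRU->MRU): [19 57 47]
  17. access 75: MISS, evict 19. Cache (LRU->MRU): [57 47 75]
  18. access 47: HIT. Cache (LRU->MRU): [57 75 47]
  19. access 75: HIT. Cache (LRU->MRU): [57 47 75]
  20. access 57: HIT. Cache (LRU->MRU): [47 75 57]
  21. access 75: HIT. Cache (LRU->MRU): [47 57 75]
  22. access 75: HIT. Cache (LRU->MRU): [47 57 75]
  23. access 47: HIT. Cache (LRU->MRU): [57 75 47]
  24. access 47: HIT. Cache (LRU->MRU): [57 75 47]
  25. access 75: HIT. Cache (LRU->MRU): [57 47 75]
  26. access 75: HIT. Cache (LRU->MRU): [57 47 75]
  27. access 57: HIT. Cache (LRU->MRU): [47 75 57]
  28. access 57: HIT. Cache (LRU->MRU): [47 75 57]
  29. access 57: HIT. Cache (LRU->MRU): [47 75 57]
Total: 24 hits, 5 misses, 2 evictions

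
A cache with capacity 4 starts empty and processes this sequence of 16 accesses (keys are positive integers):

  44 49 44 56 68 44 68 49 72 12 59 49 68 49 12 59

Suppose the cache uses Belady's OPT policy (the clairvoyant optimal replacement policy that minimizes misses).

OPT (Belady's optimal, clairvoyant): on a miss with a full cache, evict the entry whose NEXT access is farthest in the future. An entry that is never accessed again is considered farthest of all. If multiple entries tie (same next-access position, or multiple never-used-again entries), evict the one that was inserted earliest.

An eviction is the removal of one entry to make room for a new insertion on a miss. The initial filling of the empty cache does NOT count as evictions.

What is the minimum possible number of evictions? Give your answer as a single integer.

OPT (Belady) simulation (capacity=4):
  1. access 44: MISS. Cache: [44]
  2. access 49: MISS. Cache: [44 49]
  3. access 44: HIT. Next use of 44: step 6. Cache: [44 49]
  4. access 56: MISS. Cache: [44 49 56]
  5. access 68: MISS. Cache: [44 49 56 68]
  6. access 44: HIT. Next use of 44: never. Cache: [44 49 56 68]
  7. access 68: HIT. Next use of 68: step 13. Cache: [44 49 56 68]
  8. access 49: HIT. Next use of 49: step 12. Cache: [44 49 56 68]
  9. access 72: MISS, evict 44 (next use: never). Cache: [49 56 68 72]
  10. access 12: MISS, evict 56 (next use: never). Cache: [49 68 72 12]
  11. access 59: MISS, evict 72 (next use: never). Cache: [49 68 12 59]
  12. access 49: HIT. Next use of 49: step 14. Cache: [49 68 12 59]
  13. access 68: HIT. Next use of 68: never. Cache: [49 68 12 59]
  14. access 49: HIT. Next use of 49: never. Cache: [49 68 12 59]
  15. access 12: HIT. Next use of 12: never. Cache: [49 68 12 59]
  16. access 59: HIT. Next use of 59: never. Cache: [49 68 12 59]
Total: 9 hits, 7 misses, 3 evictions

Answer: 3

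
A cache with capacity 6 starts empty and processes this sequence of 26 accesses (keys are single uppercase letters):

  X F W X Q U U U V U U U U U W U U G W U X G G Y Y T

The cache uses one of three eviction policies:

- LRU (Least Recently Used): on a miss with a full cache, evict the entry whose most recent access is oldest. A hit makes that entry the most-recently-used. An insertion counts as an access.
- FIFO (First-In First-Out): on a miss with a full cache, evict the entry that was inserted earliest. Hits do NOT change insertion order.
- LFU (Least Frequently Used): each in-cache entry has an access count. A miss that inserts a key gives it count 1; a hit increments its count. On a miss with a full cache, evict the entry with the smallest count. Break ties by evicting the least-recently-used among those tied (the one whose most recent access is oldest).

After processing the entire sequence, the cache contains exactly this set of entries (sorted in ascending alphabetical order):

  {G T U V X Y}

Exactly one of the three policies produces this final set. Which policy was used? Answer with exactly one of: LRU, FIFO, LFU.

Simulating under each policy and comparing final sets:
  LRU: final set = {G T U W X Y} -> differs
  FIFO: final set = {G T U V X Y} -> MATCHES target
  LFU: final set = {G T U W X Y} -> differs
Only FIFO produces the target set.

Answer: FIFO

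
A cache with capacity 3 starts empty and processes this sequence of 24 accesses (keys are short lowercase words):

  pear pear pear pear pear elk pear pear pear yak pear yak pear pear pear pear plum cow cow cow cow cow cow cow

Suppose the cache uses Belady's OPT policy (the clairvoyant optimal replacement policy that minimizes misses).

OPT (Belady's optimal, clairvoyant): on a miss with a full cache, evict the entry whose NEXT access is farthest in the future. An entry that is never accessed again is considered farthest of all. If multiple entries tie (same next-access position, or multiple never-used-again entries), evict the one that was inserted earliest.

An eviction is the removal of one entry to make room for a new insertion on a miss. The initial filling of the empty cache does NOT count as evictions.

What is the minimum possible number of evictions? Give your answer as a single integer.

OPT (Belady) simulation (capacity=3):
  1. access pear: MISS. Cache: [pear]
  2. access pear: HIT. Next use of pear: step 3. Cache: [pear]
  3. access pear: HIT. Next use of pear: step 4. Cache: [pear]
  4. access pear: HIT. Next use of pear: step 5. Cache: [pear]
  5. access pear: HIT. Next use of pear: step 7. Cache: [pear]
  6. access elk: MISS. Cache: [pear elk]
  7. access pear: HIT. Next use of pear: step 8. Cache: [pear elk]
  8. access pear: HIT. Next use of pear: step 9. Cache: [pear elk]
  9. access pear: HIT. Next use of pear: step 11. Cache: [pear elk]
  10. access yak: MISS. Cache: [pear elk yak]
  11. access pear: HIT. Next use of pear: step 13. Cache: [pear elk yak]
  12. access yak: HIT. Next use of yak: never. Cache: [pear elk yak]
  13. access pear: HIT. Next use of pear: step 14. Cache: [pear elk yak]
  14. access pear: HIT. Next use of pear: step 15. Cache: [pear elk yak]
  15. access pear: HIT. Next use of pear: step 16. Cache: [pear elk yak]
  16. access pear: HIT. Next use of pear: never. Cache: [pear elk yak]
  17. access plum: MISS, evict pear (next use: never). Cache: [elk yak plum]
  18. access cow: MISS, evict elk (next use: never). Cache: [yak plum cow]
  19. access cow: HIT. Next use of cow: step 20. Cache: [yak plum cow]
  20. access cow: HIT. Next use of cow: step 21. Cache: [yak plum cow]
  21. access cow: HIT. Next use of cow: step 22. Cache: [yak plum cow]
  22. access cow: HIT. Next use of cow: step 23. Cache: [yak plum cow]
  23. access cow: HIT. Next use of cow: step 24. Cache: [yak plum cow]
  24. access cow: HIT. Next use of cow: never. Cache: [yak plum cow]
Total: 19 hits, 5 misses, 2 evictions

Answer: 2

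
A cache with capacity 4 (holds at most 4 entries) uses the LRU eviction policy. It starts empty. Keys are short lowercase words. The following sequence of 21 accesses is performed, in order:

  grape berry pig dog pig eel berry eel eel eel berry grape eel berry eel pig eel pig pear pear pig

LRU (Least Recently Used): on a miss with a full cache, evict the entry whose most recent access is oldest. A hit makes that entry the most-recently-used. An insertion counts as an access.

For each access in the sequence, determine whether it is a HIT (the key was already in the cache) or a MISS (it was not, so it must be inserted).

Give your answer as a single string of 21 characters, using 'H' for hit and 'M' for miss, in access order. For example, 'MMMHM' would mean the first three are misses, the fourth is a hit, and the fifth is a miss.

Answer: MMMMHMHHHHHMHHHHHHMHH

Derivation:
LRU simulation (capacity=4):
  1. access grape: MISS. Cache (LRU->MRU): [grape]
  2. access berry: MISS. Cache (LRU->MRU): [grape berry]
  3. access pig: MISS. Cache (LRU->MRU): [grape berry pig]
  4. access dog: MISS. Cache (LRU->MRU): [grape berry pig dog]
  5. access pig: HIT. Cache (LRU->MRU): [grape berry dog pig]
  6. access eel: MISS, evict grape. Cache (LRU->MRU): [berry dog pig eel]
  7. access berry: HIT. Cache (LRU->MRU): [dog pig eel berry]
  8. access eel: HIT. Cache (LRU->MRU): [dog pig berry eel]
  9. access eel: HIT. Cache (LRU->MRU): [dog pig berry eel]
  10. access eel: HIT. Cache (LRU->MRU): [dog pig berry eel]
  11. access berry: HIT. Cache (LRU->MRU): [dog pig eel berry]
  12. access grape: MISS, evict dog. Cache (LRU->MRU): [pig eel berry grape]
  13. access eel: HIT. Cache (LRU->MRU): [pig berry grape eel]
  14. access berry: HIT. Cache (LRU->MRU): [pig grape eel berry]
  15. access eel: HIT. Cache (LRU->MRU): [pig grape berry eel]
  16. access pig: HIT. Cache (LRU->MRU): [grape berry eel pig]
  17. access eel: HIT. Cache (LRU->MRU): [grape berry pig eel]
  18. access pig: HIT. Cache (LRU->MRU): [grape berry eel pig]
  19. access pear: MISS, evict grape. Cache (LRU->MRU): [berry eel pig pear]
  20. access pear: HIT. Cache (LRU->MRU): [berry eel pig pear]
  21. access pig: HIT. Cache (LRU->MRU): [berry eel pear pig]
Total: 14 hits, 7 misses, 3 evictions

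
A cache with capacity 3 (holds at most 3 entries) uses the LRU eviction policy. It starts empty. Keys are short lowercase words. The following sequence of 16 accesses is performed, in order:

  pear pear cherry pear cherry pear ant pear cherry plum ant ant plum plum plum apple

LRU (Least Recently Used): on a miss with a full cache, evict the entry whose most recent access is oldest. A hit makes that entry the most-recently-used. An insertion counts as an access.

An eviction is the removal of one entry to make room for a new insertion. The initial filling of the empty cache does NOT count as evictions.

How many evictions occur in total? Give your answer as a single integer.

LRU simulation (capacity=3):
  1. access pear: MISS. Cache (LRU->MRU): [pear]
  2. access pear: HIT. Cache (LRU->MRU): [pear]
  3. access cherry: MISS. Cache (LRU->MRU): [pear cherry]
  4. access pear: HIT. Cache (LRU->MRU): [cherry pear]
  5. access cherry: HIT. Cache (LRU->MRU): [pear cherry]
  6. access pear: HIT. Cache (LRU->MRU): [cherry pear]
  7. access ant: MISS. Cache (LRU->MRU): [cherry pear ant]
  8. access pear: HIT. Cache (LRU->MRU): [cherry ant pear]
  9. access cherry: HIT. Cache (LRU->MRU): [ant pear cherry]
  10. access plum: MISS, evict ant. Cache (LRU->MRU): [pear cherry plum]
  11. access ant: MISS, evict pear. Cache (LRU->MRU): [cherry plum ant]
  12. access ant: HIT. Cache (LRU->MRU): [cherry plum ant]
  13. access plum: HIT. Cache (LRU->MRU): [cherry ant plum]
  14. access plum: HIT. Cache (LRU->MRU): [cherry ant plum]
  15. access plum: HIT. Cache (LRU->MRU): [cherry ant plum]
  16. access apple: MISS, evict cherry. Cache (LRU->MRU): [ant plum apple]
Total: 10 hits, 6 misses, 3 evictions

Answer: 3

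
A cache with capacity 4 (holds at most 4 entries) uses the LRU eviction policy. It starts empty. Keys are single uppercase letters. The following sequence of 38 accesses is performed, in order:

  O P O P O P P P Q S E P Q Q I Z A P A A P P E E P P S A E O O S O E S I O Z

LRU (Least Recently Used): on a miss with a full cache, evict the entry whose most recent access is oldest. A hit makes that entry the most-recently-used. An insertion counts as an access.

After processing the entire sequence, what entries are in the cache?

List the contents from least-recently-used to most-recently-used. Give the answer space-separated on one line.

LRU simulation (capacity=4):
  1. access O: MISS. Cache (LRU->MRU): [O]
  2. access P: MISS. Cache (LRU->MRU): [O P]
  3. access O: HIT. Cache (LRU->MRU): [P O]
  4. access P: HIT. Cache (LRU->MRU): [O P]
  5. access O: HIT. Cache (LRU->MRU): [P O]
  6. access P: HIT. Cache (LRU->MRU): [O P]
  7. access P: HIT. Cache (LRU->MRU): [O P]
  8. access P: HIT. Cache (LRU->MRU): [O P]
  9. access Q: MISS. Cache (LRU->MRU): [O P Q]
  10. access S: MISS. Cache (LRU->MRU): [O P Q S]
  11. access E: MISS, evict O. Cache (LRU->MRU): [P Q S E]
  12. access P: HIT. Cache (LRU->MRU): [Q S E P]
  13. access Q: HIT. Cache (LRU->MRU): [S E P Q]
  14. access Q: HIT. Cache (LRU->MRU): [S E P Q]
  15. access I: MISS, evict S. Cache (LRU->MRU): [E P Q I]
  16. access Z: MISS, evict E. Cache (LRU->MRU): [P Q I Z]
  17. access A: MISS, evict P. Cache (LRU->MRU): [Q I Z A]
  18. access P: MISS, evict Q. Cache (LRU->MRU): [I Z A P]
  19. access A: HIT. Cache (LRU->MRU): [I Z P A]
  20. access A: HIT. Cache (LRU->MRU): [I Z P A]
  21. access P: HIT. Cache (LRU->MRU): [I Z A P]
  22. access P: HIT. Cache (LRU->MRU): [I Z A P]
  23. access E: MISS, evict I. Cache (LRU->MRU): [Z A P E]
  24. access E: HIT. Cache (LRU->MRU): [Z A P E]
  25. access P: HIT. Cache (LRU->MRU): [Z A E P]
  26. access P: HIT. Cache (LRU->MRU): [Z A E P]
  27. access S: MISS, evict Z. Cache (LRU->MRU): [A E P S]
  28. access A: HIT. Cache (LRU->MRU): [E P S A]
  29. access E: HIT. Cache (LRU->MRU): [P S A E]
  30. access O: MISS, evict P. Cache (LRU->MRU): [S A E O]
  31. access O: HIT. Cache (LRU->MRU): [S A E O]
  32. access S: HIT. Cache (LRU->MRU): [A E O S]
  33. access O: HIT. Cache (LRU->MRU): [A E S O]
  34. access E: HIT. Cache (LRU->MRU): [A S O E]
  35. access S: HIT. Cache (LRU->MRU): [A O E S]
  36. access I: MISS, evict A. Cache (LRU->MRU): [O E S I]
  37. access O: HIT. Cache (LRU->MRU): [E S I O]
  38. access Z: MISS, evict E. Cache (LRU->MRU): [S I O Z]
Total: 24 hits, 14 misses, 10 evictions

Answer: S I O Z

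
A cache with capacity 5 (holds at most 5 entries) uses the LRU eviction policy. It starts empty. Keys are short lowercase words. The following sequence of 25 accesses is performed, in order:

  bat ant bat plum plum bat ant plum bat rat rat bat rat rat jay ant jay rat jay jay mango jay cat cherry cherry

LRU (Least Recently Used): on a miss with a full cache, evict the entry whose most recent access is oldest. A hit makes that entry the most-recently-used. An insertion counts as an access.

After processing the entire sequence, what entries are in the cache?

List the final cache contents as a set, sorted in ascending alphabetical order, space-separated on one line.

Answer: cat cherry jay mango rat

Derivation:
LRU simulation (capacity=5):
  1. access bat: MISS. Cache (LRU->MRU): [bat]
  2. access ant: MISS. Cache (LRU->MRU): [bat ant]
  3. access bat: HIT. Cache (LRU->MRU): [ant bat]
  4. access plum: MISS. Cache (LRU->MRU): [ant bat plum]
  5. access plum: HIT. Cache (LRU->MRU): [ant bat plum]
  6. access bat: HIT. Cache (LRU->MRU): [ant plum bat]
  7. access ant: HIT. Cache (LRU->MRU): [plum bat ant]
  8. access plum: HIT. Cache (LRU->MRU): [bat ant plum]
  9. access bat: HIT. Cache (LRU->MRU): [ant plum bat]
  10. access rat: MISS. Cache (LRU->MRU): [ant plum bat rat]
  11. access rat: HIT. Cache (LRU->MRU): [ant plum bat rat]
  12. access bat: HIT. Cache (LRU->MRU): [ant plum rat bat]
  13. access rat: HIT. Cache (LRU->MRU): [ant plum bat rat]
  14. access rat: HIT. Cache (LRU->MRU): [ant plum bat rat]
  15. access jay: MISS. Cache (LRU->MRU): [ant plum bat rat jay]
  16. access ant: HIT. Cache (LRU->MRU): [plum bat rat jay ant]
  17. access jay: HIT. Cache (LRU->MRU): [plum bat rat ant jay]
  18. access rat: HIT. Cache (LRU->MRU): [plum bat ant jay rat]
  19. access jay: HIT. Cache (LRU->MRU): [plum bat ant rat jay]
  20. access jay: HIT. Cache (LRU->MRU): [plum bat ant rat jay]
  21. access mango: MISS, evict plum. Cache (LRU->MRU): [bat ant rat jay mango]
  22. access jay: HIT. Cache (LRU->MRU): [bat ant rat mango jay]
  23. access cat: MISS, evict bat. Cache (LRU->MRU): [ant rat mango jay cat]
  24. access cherry: MISS, evict ant. Cache (LRU->MRU): [rat mango jay cat cherry]
  25. access cherry: HIT. Cache (LRU->MRU): [rat mango jay cat cherry]
Total: 17 hits, 8 misses, 3 evictions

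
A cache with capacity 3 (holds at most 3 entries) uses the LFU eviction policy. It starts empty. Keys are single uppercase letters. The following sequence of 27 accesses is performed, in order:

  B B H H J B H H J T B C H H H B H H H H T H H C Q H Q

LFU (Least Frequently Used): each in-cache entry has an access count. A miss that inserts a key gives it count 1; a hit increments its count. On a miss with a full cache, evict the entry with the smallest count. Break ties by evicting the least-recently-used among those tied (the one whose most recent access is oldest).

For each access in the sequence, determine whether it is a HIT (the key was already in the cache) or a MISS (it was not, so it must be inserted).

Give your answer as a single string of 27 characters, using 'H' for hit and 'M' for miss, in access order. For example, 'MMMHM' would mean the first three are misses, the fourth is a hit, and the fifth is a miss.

LFU simulation (capacity=3):
  1. access B: MISS. Cache: [B(c=1)]
  2. access B: HIT, count now 2. Cache: [B(c=2)]
  3. access H: MISS. Cache: [H(c=1) B(c=2)]
  4. access H: HIT, count now 2. Cache: [B(c=2) H(c=2)]
  5. access J: MISS. Cache: [J(c=1) B(c=2) H(c=2)]
  6. access B: HIT, count now 3. Cache: [J(c=1) H(c=2) B(c=3)]
  7. access H: HIT, count now 3. Cache: [J(c=1) B(c=3) H(c=3)]
  8. access H: HIT, count now 4. Cache: [J(c=1) B(c=3) H(c=4)]
  9. access J: HIT, count now 2. Cache: [J(c=2) B(c=3) H(c=4)]
  10. access T: MISS, evict J(c=2). Cache: [T(c=1) B(c=3) H(c=4)]
  11. access B: HIT, count now 4. Cache: [T(c=1) H(c=4) B(c=4)]
  12. access C: MISS, evict T(c=1). Cache: [C(c=1) H(c=4) B(c=4)]
  13. access H: HIT, count now 5. Cache: [C(c=1) B(c=4) H(c=5)]
  14. access H: HIT, count now 6. Cache: [C(c=1) B(c=4) H(c=6)]
  15. access H: HIT, count now 7. Cache: [C(c=1) B(c=4) H(c=7)]
  16. access B: HIT, count now 5. Cache: [C(c=1) B(c=5) H(c=7)]
  17. access H: HIT, count now 8. Cache: [C(c=1) B(c=5) H(c=8)]
  18. access H: HIT, count now 9. Cache: [C(c=1) B(c=5) H(c=9)]
  19. access H: HIT, count now 10. Cache: [C(c=1) B(c=5) H(c=10)]
  20. access H: HIT, count now 11. Cache: [C(c=1) B(c=5) H(c=11)]
  21. access T: MISS, evict C(c=1). Cache: [T(c=1) B(c=5) H(c=11)]
  22. access H: HIT, count now 12. Cache: [T(c=1) B(c=5) H(c=12)]
  23. access H: HIT, count now 13. Cache: [T(c=1) B(c=5) H(c=13)]
  24. access C: MISS, evict T(c=1). Cache: [C(c=1) B(c=5) H(c=13)]
  25. access Q: MISS, evict C(c=1). Cache: [Q(c=1) B(c=5) H(c=13)]
  26. access H: HIT, count now 14. Cache: [Q(c=1) B(c=5) H(c=14)]
  27. access Q: HIT, count now 2. Cache: [Q(c=2) B(c=5) H(c=14)]
Total: 19 hits, 8 misses, 5 evictions

Answer: MHMHMHHHHMHMHHHHHHHHMHHMMHH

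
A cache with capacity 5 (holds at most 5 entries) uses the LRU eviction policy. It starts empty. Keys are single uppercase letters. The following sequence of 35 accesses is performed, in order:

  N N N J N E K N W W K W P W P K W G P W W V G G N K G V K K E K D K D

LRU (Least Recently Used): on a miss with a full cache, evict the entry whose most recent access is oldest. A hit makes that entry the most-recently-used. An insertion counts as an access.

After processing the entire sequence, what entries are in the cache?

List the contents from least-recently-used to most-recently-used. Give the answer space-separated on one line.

Answer: G V E K D

Derivation:
LRU simulation (capacity=5):
  1. access N: MISS. Cache (LRU->MRU): [N]
  2. access N: HIT. Cache (LRU->MRU): [N]
  3. access N: HIT. Cache (LRU->MRU): [N]
  4. access J: MISS. Cache (LRU->MRU): [N J]
  5. access N: HIT. Cache (LRU->MRU): [J N]
  6. access E: MISS. Cache (LRU->MRU): [J N E]
  7. access K: MISS. Cache (LRU->MRU): [J N E K]
  8. access N: HIT. Cache (LRU->MRU): [J E K N]
  9. access W: MISS. Cache (LRU->MRU): [J E K N W]
  10. access W: HIT. Cache (LRU->MRU): [J E K N W]
  11. access K: HIT. Cache (LRU->MRU): [J E N W K]
  12. access W: HIT. Cache (LRU->MRU): [J E N K W]
  13. access P: MISS, evict J. Cache (LRU->MRU): [E N K W P]
  14. access W: HIT. Cache (LRU->MRU): [E N K P W]
  15. access P: HIT. Cache (LRU->MRU): [E N K W P]
  16. access K: HIT. Cache (LRU->MRU): [E N W P K]
  17. access W: HIT. Cache (LRU->MRU): [E N P K W]
  18. access G: MISS, evict E. Cache (LRU->MRU): [N P K W G]
  19. access P: HIT. Cache (LRU->MRU): [N K W G P]
  20. access W: HIT. Cache (LRU->MRU): [N K G P W]
  21. access W: HIT. Cache (LRU->MRU): [N K G P W]
  22. access V: MISS, evict N. Cache (LRU->MRU): [K G P W V]
  23. access G: HIT. Cache (LRU->MRU): [K P W V G]
  24. access G: HIT. Cache (LRU->MRU): [K P W V G]
  25. access N: MISS, evict K. Cache (LRU->MRU): [P W V G N]
  26. access K: MISS, evict P. Cache (LRU->MRU): [W V G N K]
  27. access G: HIT. Cache (LRU->MRU): [W V N K G]
  28. access V: HIT. Cache (LRU->MRU): [W N K G V]
  29. access K: HIT. Cache (LRU->MRU): [W N G V K]
  30. access K: HIT. Cache (LRU->MRU): [W N G V K]
  31. access E: MISS, evict W. Cache (LRU->MRU): [N G V K E]
  32. access K: HIT. Cache (LRU->MRU): [N G V E K]
  33. access D: MISS, evict N. Cache (LRU->MRU): [G V E K D]
  34. access K: HIT. Cache (LRU->MRU): [G V E D K]
  35. access D: HIT. Cache (LRU->MRU): [G V E K D]
Total: 23 hits, 12 misses, 7 evictions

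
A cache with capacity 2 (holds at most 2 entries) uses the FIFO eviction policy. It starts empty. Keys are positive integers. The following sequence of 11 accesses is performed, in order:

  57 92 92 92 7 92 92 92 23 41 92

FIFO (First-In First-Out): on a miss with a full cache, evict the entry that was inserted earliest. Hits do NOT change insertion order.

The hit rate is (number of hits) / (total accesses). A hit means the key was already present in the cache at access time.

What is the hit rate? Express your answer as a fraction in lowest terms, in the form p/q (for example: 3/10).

FIFO simulation (capacity=2):
  1. access 57: MISS. Cache (old->new): [57]
  2. access 92: MISS. Cache (old->new): [57 92]
  3. access 92: HIT. Cache (old->new): [57 92]
  4. access 92: HIT. Cache (old->new): [57 92]
  5. access 7: MISS, evict 57. Cache (old->new): [92 7]
  6. access 92: HIT. Cache (old->new): [92 7]
  7. access 92: HIT. Cache (old->new): [92 7]
  8. access 92: HIT. Cache (old->new): [92 7]
  9. access 23: MISS, evict 92. Cache (old->new): [7 23]
  10. access 41: MISS, evict 7. Cache (old->new): [23 41]
  11. access 92: MISS, evict 23. Cache (old->new): [41 92]
Total: 5 hits, 6 misses, 4 evictions

Hit rate = 5/11

Answer: 5/11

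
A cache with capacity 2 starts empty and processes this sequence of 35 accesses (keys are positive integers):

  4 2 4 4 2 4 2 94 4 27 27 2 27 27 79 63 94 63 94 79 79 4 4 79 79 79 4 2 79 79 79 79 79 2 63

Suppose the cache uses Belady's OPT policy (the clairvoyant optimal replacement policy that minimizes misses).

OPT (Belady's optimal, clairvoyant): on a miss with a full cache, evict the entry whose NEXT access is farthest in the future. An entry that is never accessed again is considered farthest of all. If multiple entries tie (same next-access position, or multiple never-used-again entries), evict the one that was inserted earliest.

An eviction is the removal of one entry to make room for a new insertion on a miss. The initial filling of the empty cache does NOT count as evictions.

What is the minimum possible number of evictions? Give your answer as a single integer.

Answer: 10

Derivation:
OPT (Belady) simulation (capacity=2):
  1. access 4: MISS. Cache: [4]
  2. access 2: MISS. Cache: [4 2]
  3. access 4: HIT. Next use of 4: step 4. Cache: [4 2]
  4. access 4: HIT. Next use of 4: step 6. Cache: [4 2]
  5. access 2: HIT. Next use of 2: step 7. Cache: [4 2]
  6. access 4: HIT. Next use of 4: step 9. Cache: [4 2]
  7. access 2: HIT. Next use of 2: step 12. Cache: [4 2]
  8. access 94: MISS, evict 2 (next use: step 12). Cache: [4 94]
  9. access 4: HIT. Next use of 4: step 22. Cache: [4 94]
  10. access 27: MISS, evict 4 (next use: step 22). Cache: [94 27]
  11. access 27: HIT. Next use of 27: step 13. Cache: [94 27]
  12. access 2: MISS, evict 94 (next use: step 17). Cache: [27 2]
  13. access 27: HIT. Next use of 27: step 14. Cache: [27 2]
  14. access 27: HIT. Next use of 27: never. Cache: [27 2]
  15. access 79: MISS, evict 27 (next use: never). Cache: [2 79]
  16. access 63: MISS, evict 2 (next use: step 28). Cache: [79 63]
  17. access 94: MISS, evict 79 (next use: step 20). Cache: [63 94]
  18. access 63: HIT. Next use of 63: step 35. Cache: [63 94]
  19. access 94: HIT. Next use of 94: never. Cache: [63 94]
  20. access 79: MISS, evict 94 (next use: never). Cache: [63 79]
  21. access 79: HIT. Next use of 79: step 24. Cache: [63 79]
  22. access 4: MISS, evict 63 (next use: step 35). Cache: [79 4]
  23. access 4: HIT. Next use of 4: step 27. Cache: [79 4]
  24. access 79: HIT. Next use of 79: step 25. Cache: [79 4]
  25. access 79: HIT. Next use of 79: step 26. Cache: [79 4]
  26. access 79: HIT. Next use of 79: step 29. Cache: [79 4]
  27. access 4: HIT. Next use of 4: never. Cache: [79 4]
  28. access 2: MISS, evict 4 (next use: never). Cache: [79 2]
  29. access 79: HIT. Next use of 79: step 30. Cache: [79 2]
  30. access 79: HIT. Next use of 79: step 31. Cache: [79 2]
  31. access 79: HIT. Next use of 79: step 32. Cache: [79 2]
  32. access 79: HIT. Next use of 79: step 33. Cache: [79 2]
  33. access 79: HIT. Next use of 79: never. Cache: [79 2]
  34. access 2: HIT. Next use of 2: never. Cache: [79 2]
  35. access 63: MISS, evict 79 (next use: never). Cache: [2 63]
Total: 23 hits, 12 misses, 10 evictions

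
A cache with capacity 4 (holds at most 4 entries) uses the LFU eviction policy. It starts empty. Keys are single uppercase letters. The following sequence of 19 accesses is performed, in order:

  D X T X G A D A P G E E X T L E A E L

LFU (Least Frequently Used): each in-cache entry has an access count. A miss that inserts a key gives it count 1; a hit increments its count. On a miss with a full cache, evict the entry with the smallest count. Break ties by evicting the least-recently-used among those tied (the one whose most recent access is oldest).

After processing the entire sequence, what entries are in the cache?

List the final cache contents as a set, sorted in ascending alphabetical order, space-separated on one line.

LFU simulation (capacity=4):
  1. access D: MISS. Cache: [D(c=1)]
  2. access X: MISS. Cache: [D(c=1) X(c=1)]
  3. access T: MISS. Cache: [D(c=1) X(c=1) T(c=1)]
  4. access X: HIT, count now 2. Cache: [D(c=1) T(c=1) X(c=2)]
  5. access G: MISS. Cache: [D(c=1) T(c=1) G(c=1) X(c=2)]
  6. access A: MISS, evict D(c=1). Cache: [T(c=1) G(c=1) A(c=1) X(c=2)]
  7. access D: MISS, evict T(c=1). Cache: [G(c=1) A(c=1) D(c=1) X(c=2)]
  8. access A: HIT, count now 2. Cache: [G(c=1) D(c=1) X(c=2) A(c=2)]
  9. access P: MISS, evict G(c=1). Cache: [D(c=1) P(c=1) X(c=2) A(c=2)]
  10. access G: MISS, evict D(c=1). Cache: [P(c=1) G(c=1) X(c=2) A(c=2)]
  11. access E: MISS, evict P(c=1). Cache: [G(c=1) E(c=1) X(c=2) A(c=2)]
  12. access E: HIT, count now 2. Cache: [G(c=1) X(c=2) A(c=2) E(c=2)]
  13. access X: HIT, count now 3. Cache: [G(c=1) A(c=2) E(c=2) X(c=3)]
  14. access T: MISS, evict G(c=1). Cache: [T(c=1) A(c=2) E(c=2) X(c=3)]
  15. access L: MISS, evict T(c=1). Cache: [L(c=1) A(c=2) E(c=2) X(c=3)]
  16. access E: HIT, count now 3. Cache: [L(c=1) A(c=2) X(c=3) E(c=3)]
  17. access A: HIT, count now 3. Cache: [L(c=1) X(c=3) E(c=3) A(c=3)]
  18. access E: HIT, count now 4. Cache: [L(c=1) X(c=3) A(c=3) E(c=4)]
  19. access L: HIT, count now 2. Cache: [L(c=2) X(c=3) A(c=3) E(c=4)]
Total: 8 hits, 11 misses, 7 evictions

Answer: A E L X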